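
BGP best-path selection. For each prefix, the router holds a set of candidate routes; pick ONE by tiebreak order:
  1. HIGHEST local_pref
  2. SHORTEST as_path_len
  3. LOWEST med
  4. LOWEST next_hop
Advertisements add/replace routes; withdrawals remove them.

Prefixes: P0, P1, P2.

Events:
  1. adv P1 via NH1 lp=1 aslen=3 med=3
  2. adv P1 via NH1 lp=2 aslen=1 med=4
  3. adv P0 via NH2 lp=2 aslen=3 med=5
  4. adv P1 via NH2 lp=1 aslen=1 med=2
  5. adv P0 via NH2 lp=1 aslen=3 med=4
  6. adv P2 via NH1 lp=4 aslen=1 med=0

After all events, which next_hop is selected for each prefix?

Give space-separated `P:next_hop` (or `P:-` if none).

Op 1: best P0=- P1=NH1 P2=-
Op 2: best P0=- P1=NH1 P2=-
Op 3: best P0=NH2 P1=NH1 P2=-
Op 4: best P0=NH2 P1=NH1 P2=-
Op 5: best P0=NH2 P1=NH1 P2=-
Op 6: best P0=NH2 P1=NH1 P2=NH1

Answer: P0:NH2 P1:NH1 P2:NH1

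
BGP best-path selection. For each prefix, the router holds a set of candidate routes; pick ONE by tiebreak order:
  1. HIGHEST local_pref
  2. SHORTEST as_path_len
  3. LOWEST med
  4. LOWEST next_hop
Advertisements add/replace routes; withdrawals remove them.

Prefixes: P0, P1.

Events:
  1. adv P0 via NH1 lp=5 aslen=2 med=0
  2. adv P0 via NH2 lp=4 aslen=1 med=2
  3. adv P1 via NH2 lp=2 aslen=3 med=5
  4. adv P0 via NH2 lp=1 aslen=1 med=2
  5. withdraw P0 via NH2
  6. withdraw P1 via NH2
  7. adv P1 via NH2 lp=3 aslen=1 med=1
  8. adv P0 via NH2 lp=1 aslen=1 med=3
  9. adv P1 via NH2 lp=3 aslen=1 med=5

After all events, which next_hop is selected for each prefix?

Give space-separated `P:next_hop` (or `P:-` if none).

Answer: P0:NH1 P1:NH2

Derivation:
Op 1: best P0=NH1 P1=-
Op 2: best P0=NH1 P1=-
Op 3: best P0=NH1 P1=NH2
Op 4: best P0=NH1 P1=NH2
Op 5: best P0=NH1 P1=NH2
Op 6: best P0=NH1 P1=-
Op 7: best P0=NH1 P1=NH2
Op 8: best P0=NH1 P1=NH2
Op 9: best P0=NH1 P1=NH2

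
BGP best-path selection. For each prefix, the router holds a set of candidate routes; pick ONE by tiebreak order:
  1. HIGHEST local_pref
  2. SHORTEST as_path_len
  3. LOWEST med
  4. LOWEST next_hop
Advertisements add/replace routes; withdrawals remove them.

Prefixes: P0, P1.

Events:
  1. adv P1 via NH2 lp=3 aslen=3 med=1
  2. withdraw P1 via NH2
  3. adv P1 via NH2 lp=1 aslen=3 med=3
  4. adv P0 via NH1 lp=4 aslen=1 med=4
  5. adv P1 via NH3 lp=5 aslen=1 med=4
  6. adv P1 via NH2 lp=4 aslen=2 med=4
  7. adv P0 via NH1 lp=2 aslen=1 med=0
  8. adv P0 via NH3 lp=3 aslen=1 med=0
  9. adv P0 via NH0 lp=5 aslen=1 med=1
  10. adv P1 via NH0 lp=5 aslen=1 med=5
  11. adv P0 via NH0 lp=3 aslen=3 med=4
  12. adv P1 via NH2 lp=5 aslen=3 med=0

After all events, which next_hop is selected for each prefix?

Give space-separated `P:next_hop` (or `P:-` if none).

Answer: P0:NH3 P1:NH3

Derivation:
Op 1: best P0=- P1=NH2
Op 2: best P0=- P1=-
Op 3: best P0=- P1=NH2
Op 4: best P0=NH1 P1=NH2
Op 5: best P0=NH1 P1=NH3
Op 6: best P0=NH1 P1=NH3
Op 7: best P0=NH1 P1=NH3
Op 8: best P0=NH3 P1=NH3
Op 9: best P0=NH0 P1=NH3
Op 10: best P0=NH0 P1=NH3
Op 11: best P0=NH3 P1=NH3
Op 12: best P0=NH3 P1=NH3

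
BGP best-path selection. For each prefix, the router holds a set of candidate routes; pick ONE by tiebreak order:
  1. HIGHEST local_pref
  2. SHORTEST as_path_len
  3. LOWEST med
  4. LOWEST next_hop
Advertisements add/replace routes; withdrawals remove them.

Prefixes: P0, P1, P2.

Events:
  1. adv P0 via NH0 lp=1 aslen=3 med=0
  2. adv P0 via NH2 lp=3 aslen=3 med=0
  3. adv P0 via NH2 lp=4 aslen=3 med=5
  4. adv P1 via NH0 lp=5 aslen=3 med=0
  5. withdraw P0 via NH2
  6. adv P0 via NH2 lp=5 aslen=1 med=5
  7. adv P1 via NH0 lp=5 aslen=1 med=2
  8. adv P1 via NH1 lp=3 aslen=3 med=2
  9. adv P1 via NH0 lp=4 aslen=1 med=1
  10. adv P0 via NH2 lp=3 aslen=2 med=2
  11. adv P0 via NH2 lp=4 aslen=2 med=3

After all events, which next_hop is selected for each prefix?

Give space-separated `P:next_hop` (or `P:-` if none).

Answer: P0:NH2 P1:NH0 P2:-

Derivation:
Op 1: best P0=NH0 P1=- P2=-
Op 2: best P0=NH2 P1=- P2=-
Op 3: best P0=NH2 P1=- P2=-
Op 4: best P0=NH2 P1=NH0 P2=-
Op 5: best P0=NH0 P1=NH0 P2=-
Op 6: best P0=NH2 P1=NH0 P2=-
Op 7: best P0=NH2 P1=NH0 P2=-
Op 8: best P0=NH2 P1=NH0 P2=-
Op 9: best P0=NH2 P1=NH0 P2=-
Op 10: best P0=NH2 P1=NH0 P2=-
Op 11: best P0=NH2 P1=NH0 P2=-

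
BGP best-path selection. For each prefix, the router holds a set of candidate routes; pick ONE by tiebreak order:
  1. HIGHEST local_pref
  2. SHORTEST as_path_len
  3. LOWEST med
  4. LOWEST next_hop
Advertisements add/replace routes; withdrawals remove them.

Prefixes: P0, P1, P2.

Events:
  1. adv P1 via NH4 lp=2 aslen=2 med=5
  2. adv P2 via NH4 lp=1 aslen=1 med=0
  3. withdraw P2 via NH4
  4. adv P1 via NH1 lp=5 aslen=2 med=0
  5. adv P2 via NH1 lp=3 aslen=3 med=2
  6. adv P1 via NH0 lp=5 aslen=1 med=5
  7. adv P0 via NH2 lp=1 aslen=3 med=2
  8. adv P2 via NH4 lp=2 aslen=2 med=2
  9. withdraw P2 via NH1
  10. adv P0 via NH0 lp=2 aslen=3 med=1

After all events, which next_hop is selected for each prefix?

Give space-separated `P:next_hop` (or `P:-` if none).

Op 1: best P0=- P1=NH4 P2=-
Op 2: best P0=- P1=NH4 P2=NH4
Op 3: best P0=- P1=NH4 P2=-
Op 4: best P0=- P1=NH1 P2=-
Op 5: best P0=- P1=NH1 P2=NH1
Op 6: best P0=- P1=NH0 P2=NH1
Op 7: best P0=NH2 P1=NH0 P2=NH1
Op 8: best P0=NH2 P1=NH0 P2=NH1
Op 9: best P0=NH2 P1=NH0 P2=NH4
Op 10: best P0=NH0 P1=NH0 P2=NH4

Answer: P0:NH0 P1:NH0 P2:NH4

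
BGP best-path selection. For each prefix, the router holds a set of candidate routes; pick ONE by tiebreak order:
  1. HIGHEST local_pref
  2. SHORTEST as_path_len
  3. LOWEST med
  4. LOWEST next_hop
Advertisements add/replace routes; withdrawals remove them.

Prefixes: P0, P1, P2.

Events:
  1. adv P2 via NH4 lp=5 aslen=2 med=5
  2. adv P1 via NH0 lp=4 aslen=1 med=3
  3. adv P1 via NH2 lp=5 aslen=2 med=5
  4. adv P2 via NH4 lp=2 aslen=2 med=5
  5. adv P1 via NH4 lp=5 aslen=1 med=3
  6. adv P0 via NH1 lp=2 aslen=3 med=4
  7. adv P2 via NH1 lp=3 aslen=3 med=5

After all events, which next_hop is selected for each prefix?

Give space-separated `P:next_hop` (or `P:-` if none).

Op 1: best P0=- P1=- P2=NH4
Op 2: best P0=- P1=NH0 P2=NH4
Op 3: best P0=- P1=NH2 P2=NH4
Op 4: best P0=- P1=NH2 P2=NH4
Op 5: best P0=- P1=NH4 P2=NH4
Op 6: best P0=NH1 P1=NH4 P2=NH4
Op 7: best P0=NH1 P1=NH4 P2=NH1

Answer: P0:NH1 P1:NH4 P2:NH1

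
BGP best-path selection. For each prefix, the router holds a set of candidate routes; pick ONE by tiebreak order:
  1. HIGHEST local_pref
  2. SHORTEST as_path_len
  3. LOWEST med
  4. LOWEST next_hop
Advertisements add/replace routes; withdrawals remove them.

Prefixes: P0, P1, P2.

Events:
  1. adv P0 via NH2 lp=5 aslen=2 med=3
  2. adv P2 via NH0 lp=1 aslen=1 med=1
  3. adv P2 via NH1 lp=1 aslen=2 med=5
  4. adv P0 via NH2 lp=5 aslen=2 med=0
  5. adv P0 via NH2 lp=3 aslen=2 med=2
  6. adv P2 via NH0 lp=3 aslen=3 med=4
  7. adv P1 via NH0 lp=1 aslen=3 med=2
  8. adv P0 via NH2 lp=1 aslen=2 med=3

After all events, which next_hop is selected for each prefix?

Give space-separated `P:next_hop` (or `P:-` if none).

Answer: P0:NH2 P1:NH0 P2:NH0

Derivation:
Op 1: best P0=NH2 P1=- P2=-
Op 2: best P0=NH2 P1=- P2=NH0
Op 3: best P0=NH2 P1=- P2=NH0
Op 4: best P0=NH2 P1=- P2=NH0
Op 5: best P0=NH2 P1=- P2=NH0
Op 6: best P0=NH2 P1=- P2=NH0
Op 7: best P0=NH2 P1=NH0 P2=NH0
Op 8: best P0=NH2 P1=NH0 P2=NH0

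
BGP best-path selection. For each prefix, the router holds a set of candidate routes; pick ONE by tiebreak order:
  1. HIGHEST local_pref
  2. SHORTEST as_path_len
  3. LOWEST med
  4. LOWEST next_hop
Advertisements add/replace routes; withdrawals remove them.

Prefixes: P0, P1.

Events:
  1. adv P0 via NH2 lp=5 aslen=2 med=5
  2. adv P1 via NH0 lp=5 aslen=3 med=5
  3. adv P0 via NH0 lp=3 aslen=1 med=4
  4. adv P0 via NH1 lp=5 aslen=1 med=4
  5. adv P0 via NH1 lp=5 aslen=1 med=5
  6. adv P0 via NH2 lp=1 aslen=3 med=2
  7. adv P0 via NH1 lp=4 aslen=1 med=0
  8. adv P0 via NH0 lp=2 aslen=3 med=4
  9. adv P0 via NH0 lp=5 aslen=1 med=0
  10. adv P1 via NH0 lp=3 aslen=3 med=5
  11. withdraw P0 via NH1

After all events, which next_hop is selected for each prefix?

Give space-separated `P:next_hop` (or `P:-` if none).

Answer: P0:NH0 P1:NH0

Derivation:
Op 1: best P0=NH2 P1=-
Op 2: best P0=NH2 P1=NH0
Op 3: best P0=NH2 P1=NH0
Op 4: best P0=NH1 P1=NH0
Op 5: best P0=NH1 P1=NH0
Op 6: best P0=NH1 P1=NH0
Op 7: best P0=NH1 P1=NH0
Op 8: best P0=NH1 P1=NH0
Op 9: best P0=NH0 P1=NH0
Op 10: best P0=NH0 P1=NH0
Op 11: best P0=NH0 P1=NH0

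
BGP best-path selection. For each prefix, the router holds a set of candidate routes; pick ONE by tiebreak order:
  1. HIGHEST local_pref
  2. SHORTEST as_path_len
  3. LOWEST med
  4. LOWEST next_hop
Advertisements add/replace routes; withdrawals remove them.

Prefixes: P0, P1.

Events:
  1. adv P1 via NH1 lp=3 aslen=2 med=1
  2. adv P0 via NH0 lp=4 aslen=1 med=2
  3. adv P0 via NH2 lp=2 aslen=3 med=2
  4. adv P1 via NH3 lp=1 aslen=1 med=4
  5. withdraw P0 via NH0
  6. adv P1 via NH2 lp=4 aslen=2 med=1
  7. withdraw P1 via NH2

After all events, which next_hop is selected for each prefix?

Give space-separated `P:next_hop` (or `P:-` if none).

Answer: P0:NH2 P1:NH1

Derivation:
Op 1: best P0=- P1=NH1
Op 2: best P0=NH0 P1=NH1
Op 3: best P0=NH0 P1=NH1
Op 4: best P0=NH0 P1=NH1
Op 5: best P0=NH2 P1=NH1
Op 6: best P0=NH2 P1=NH2
Op 7: best P0=NH2 P1=NH1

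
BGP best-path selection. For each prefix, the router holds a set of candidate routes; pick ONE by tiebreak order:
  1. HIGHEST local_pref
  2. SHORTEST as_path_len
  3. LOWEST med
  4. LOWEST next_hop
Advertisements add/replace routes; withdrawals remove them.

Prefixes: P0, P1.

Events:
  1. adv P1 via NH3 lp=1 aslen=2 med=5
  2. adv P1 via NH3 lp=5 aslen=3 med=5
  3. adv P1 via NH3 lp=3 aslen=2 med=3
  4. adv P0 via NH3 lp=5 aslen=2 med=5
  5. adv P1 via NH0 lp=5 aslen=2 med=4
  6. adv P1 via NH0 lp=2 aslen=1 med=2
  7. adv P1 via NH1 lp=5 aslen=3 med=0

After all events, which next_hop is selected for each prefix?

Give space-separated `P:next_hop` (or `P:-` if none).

Answer: P0:NH3 P1:NH1

Derivation:
Op 1: best P0=- P1=NH3
Op 2: best P0=- P1=NH3
Op 3: best P0=- P1=NH3
Op 4: best P0=NH3 P1=NH3
Op 5: best P0=NH3 P1=NH0
Op 6: best P0=NH3 P1=NH3
Op 7: best P0=NH3 P1=NH1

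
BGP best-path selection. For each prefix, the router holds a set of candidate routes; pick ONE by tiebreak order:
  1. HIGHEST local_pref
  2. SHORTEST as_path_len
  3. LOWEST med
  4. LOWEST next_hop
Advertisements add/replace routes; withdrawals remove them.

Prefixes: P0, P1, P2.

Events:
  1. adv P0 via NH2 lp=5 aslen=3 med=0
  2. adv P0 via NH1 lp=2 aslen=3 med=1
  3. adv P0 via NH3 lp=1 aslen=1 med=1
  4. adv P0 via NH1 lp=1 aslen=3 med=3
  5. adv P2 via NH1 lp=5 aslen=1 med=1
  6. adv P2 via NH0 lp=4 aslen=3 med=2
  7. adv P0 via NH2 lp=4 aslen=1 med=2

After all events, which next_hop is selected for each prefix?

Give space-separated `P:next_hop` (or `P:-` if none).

Answer: P0:NH2 P1:- P2:NH1

Derivation:
Op 1: best P0=NH2 P1=- P2=-
Op 2: best P0=NH2 P1=- P2=-
Op 3: best P0=NH2 P1=- P2=-
Op 4: best P0=NH2 P1=- P2=-
Op 5: best P0=NH2 P1=- P2=NH1
Op 6: best P0=NH2 P1=- P2=NH1
Op 7: best P0=NH2 P1=- P2=NH1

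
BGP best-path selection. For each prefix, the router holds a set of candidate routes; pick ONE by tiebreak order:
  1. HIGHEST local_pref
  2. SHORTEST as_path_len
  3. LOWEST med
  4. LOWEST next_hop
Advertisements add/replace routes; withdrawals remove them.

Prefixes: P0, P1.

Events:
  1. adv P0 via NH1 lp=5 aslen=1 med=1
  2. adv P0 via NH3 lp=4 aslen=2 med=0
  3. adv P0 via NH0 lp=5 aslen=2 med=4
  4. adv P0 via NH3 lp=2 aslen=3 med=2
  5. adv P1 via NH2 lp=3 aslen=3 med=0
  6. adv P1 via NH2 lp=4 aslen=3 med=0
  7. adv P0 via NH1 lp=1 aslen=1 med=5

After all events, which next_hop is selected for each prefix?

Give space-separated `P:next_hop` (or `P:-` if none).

Answer: P0:NH0 P1:NH2

Derivation:
Op 1: best P0=NH1 P1=-
Op 2: best P0=NH1 P1=-
Op 3: best P0=NH1 P1=-
Op 4: best P0=NH1 P1=-
Op 5: best P0=NH1 P1=NH2
Op 6: best P0=NH1 P1=NH2
Op 7: best P0=NH0 P1=NH2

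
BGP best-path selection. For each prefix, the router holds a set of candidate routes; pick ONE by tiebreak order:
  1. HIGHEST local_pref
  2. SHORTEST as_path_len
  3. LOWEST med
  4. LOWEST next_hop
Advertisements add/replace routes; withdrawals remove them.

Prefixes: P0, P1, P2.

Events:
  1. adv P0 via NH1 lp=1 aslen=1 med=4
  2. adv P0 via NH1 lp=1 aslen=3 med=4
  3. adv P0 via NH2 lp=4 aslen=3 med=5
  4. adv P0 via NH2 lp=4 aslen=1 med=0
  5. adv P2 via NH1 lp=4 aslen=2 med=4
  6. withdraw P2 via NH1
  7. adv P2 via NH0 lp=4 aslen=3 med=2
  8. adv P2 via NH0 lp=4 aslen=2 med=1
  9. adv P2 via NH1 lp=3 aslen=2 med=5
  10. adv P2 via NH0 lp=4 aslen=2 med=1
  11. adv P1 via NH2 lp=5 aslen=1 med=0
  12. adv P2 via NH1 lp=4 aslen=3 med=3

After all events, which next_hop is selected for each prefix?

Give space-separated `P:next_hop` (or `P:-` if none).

Answer: P0:NH2 P1:NH2 P2:NH0

Derivation:
Op 1: best P0=NH1 P1=- P2=-
Op 2: best P0=NH1 P1=- P2=-
Op 3: best P0=NH2 P1=- P2=-
Op 4: best P0=NH2 P1=- P2=-
Op 5: best P0=NH2 P1=- P2=NH1
Op 6: best P0=NH2 P1=- P2=-
Op 7: best P0=NH2 P1=- P2=NH0
Op 8: best P0=NH2 P1=- P2=NH0
Op 9: best P0=NH2 P1=- P2=NH0
Op 10: best P0=NH2 P1=- P2=NH0
Op 11: best P0=NH2 P1=NH2 P2=NH0
Op 12: best P0=NH2 P1=NH2 P2=NH0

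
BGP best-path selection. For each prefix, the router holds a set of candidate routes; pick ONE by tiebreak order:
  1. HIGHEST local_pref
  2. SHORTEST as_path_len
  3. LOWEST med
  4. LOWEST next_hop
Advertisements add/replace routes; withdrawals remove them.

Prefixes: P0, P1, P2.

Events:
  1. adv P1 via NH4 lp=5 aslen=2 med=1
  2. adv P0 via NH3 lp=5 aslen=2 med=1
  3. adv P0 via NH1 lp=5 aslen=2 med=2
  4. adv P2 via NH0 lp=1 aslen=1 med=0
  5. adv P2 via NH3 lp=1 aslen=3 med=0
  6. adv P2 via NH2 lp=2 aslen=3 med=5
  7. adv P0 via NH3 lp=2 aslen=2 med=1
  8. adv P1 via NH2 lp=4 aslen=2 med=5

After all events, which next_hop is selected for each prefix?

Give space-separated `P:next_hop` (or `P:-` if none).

Op 1: best P0=- P1=NH4 P2=-
Op 2: best P0=NH3 P1=NH4 P2=-
Op 3: best P0=NH3 P1=NH4 P2=-
Op 4: best P0=NH3 P1=NH4 P2=NH0
Op 5: best P0=NH3 P1=NH4 P2=NH0
Op 6: best P0=NH3 P1=NH4 P2=NH2
Op 7: best P0=NH1 P1=NH4 P2=NH2
Op 8: best P0=NH1 P1=NH4 P2=NH2

Answer: P0:NH1 P1:NH4 P2:NH2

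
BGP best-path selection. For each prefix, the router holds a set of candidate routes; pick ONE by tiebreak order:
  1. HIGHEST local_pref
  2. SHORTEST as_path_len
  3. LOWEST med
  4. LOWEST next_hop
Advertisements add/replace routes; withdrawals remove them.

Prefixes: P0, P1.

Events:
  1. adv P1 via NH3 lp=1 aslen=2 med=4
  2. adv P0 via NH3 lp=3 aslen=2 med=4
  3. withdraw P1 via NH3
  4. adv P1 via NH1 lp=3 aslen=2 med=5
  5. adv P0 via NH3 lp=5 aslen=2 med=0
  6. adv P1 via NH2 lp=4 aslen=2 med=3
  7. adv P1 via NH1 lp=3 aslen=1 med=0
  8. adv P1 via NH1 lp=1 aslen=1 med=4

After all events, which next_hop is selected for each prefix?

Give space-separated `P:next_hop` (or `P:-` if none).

Answer: P0:NH3 P1:NH2

Derivation:
Op 1: best P0=- P1=NH3
Op 2: best P0=NH3 P1=NH3
Op 3: best P0=NH3 P1=-
Op 4: best P0=NH3 P1=NH1
Op 5: best P0=NH3 P1=NH1
Op 6: best P0=NH3 P1=NH2
Op 7: best P0=NH3 P1=NH2
Op 8: best P0=NH3 P1=NH2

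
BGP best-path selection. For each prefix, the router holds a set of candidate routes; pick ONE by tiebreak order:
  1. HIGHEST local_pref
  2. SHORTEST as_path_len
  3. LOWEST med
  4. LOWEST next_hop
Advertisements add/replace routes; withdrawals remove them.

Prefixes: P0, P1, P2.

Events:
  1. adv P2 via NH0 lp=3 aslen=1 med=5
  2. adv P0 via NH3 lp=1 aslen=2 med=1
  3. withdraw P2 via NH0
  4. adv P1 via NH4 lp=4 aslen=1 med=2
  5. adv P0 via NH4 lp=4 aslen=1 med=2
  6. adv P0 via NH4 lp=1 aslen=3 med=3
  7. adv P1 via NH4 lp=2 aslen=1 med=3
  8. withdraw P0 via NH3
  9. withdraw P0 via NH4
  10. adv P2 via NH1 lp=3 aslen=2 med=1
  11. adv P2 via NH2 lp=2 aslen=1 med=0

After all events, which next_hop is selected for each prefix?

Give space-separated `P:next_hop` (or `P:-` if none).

Answer: P0:- P1:NH4 P2:NH1

Derivation:
Op 1: best P0=- P1=- P2=NH0
Op 2: best P0=NH3 P1=- P2=NH0
Op 3: best P0=NH3 P1=- P2=-
Op 4: best P0=NH3 P1=NH4 P2=-
Op 5: best P0=NH4 P1=NH4 P2=-
Op 6: best P0=NH3 P1=NH4 P2=-
Op 7: best P0=NH3 P1=NH4 P2=-
Op 8: best P0=NH4 P1=NH4 P2=-
Op 9: best P0=- P1=NH4 P2=-
Op 10: best P0=- P1=NH4 P2=NH1
Op 11: best P0=- P1=NH4 P2=NH1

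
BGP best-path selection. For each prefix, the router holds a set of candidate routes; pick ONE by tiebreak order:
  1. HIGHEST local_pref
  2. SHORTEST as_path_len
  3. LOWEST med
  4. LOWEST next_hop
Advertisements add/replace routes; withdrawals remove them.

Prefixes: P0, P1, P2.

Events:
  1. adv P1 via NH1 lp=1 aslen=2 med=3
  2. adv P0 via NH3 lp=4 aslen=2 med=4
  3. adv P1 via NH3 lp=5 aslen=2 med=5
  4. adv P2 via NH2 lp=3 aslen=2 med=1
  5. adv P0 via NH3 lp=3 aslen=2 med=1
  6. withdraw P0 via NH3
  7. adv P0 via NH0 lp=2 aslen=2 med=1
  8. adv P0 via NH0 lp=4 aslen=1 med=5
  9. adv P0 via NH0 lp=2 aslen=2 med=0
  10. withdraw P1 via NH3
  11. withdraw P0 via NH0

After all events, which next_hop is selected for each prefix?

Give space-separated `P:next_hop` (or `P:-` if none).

Answer: P0:- P1:NH1 P2:NH2

Derivation:
Op 1: best P0=- P1=NH1 P2=-
Op 2: best P0=NH3 P1=NH1 P2=-
Op 3: best P0=NH3 P1=NH3 P2=-
Op 4: best P0=NH3 P1=NH3 P2=NH2
Op 5: best P0=NH3 P1=NH3 P2=NH2
Op 6: best P0=- P1=NH3 P2=NH2
Op 7: best P0=NH0 P1=NH3 P2=NH2
Op 8: best P0=NH0 P1=NH3 P2=NH2
Op 9: best P0=NH0 P1=NH3 P2=NH2
Op 10: best P0=NH0 P1=NH1 P2=NH2
Op 11: best P0=- P1=NH1 P2=NH2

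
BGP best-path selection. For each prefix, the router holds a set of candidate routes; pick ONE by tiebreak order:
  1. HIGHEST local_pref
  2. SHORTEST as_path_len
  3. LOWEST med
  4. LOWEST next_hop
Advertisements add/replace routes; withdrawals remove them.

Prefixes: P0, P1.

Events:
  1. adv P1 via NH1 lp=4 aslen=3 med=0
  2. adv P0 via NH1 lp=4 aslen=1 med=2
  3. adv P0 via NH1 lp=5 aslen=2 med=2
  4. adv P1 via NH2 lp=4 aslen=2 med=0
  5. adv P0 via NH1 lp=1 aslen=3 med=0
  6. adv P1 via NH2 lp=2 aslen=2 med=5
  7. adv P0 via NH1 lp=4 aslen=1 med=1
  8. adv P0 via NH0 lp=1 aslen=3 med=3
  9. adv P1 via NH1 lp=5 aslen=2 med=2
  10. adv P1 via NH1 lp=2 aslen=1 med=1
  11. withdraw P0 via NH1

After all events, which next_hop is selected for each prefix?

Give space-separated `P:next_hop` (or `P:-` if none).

Answer: P0:NH0 P1:NH1

Derivation:
Op 1: best P0=- P1=NH1
Op 2: best P0=NH1 P1=NH1
Op 3: best P0=NH1 P1=NH1
Op 4: best P0=NH1 P1=NH2
Op 5: best P0=NH1 P1=NH2
Op 6: best P0=NH1 P1=NH1
Op 7: best P0=NH1 P1=NH1
Op 8: best P0=NH1 P1=NH1
Op 9: best P0=NH1 P1=NH1
Op 10: best P0=NH1 P1=NH1
Op 11: best P0=NH0 P1=NH1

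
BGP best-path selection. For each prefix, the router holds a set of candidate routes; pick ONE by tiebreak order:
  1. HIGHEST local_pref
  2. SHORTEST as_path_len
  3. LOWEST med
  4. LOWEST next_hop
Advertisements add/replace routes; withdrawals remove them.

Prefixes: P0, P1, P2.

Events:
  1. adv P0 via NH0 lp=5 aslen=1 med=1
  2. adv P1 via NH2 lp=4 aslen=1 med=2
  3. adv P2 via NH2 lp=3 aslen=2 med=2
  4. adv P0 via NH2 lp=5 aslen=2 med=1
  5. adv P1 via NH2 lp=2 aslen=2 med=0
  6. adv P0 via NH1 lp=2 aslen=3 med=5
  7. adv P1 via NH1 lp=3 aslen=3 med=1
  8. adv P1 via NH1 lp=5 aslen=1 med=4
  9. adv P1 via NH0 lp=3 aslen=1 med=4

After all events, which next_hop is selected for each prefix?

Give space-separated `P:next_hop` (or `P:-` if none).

Op 1: best P0=NH0 P1=- P2=-
Op 2: best P0=NH0 P1=NH2 P2=-
Op 3: best P0=NH0 P1=NH2 P2=NH2
Op 4: best P0=NH0 P1=NH2 P2=NH2
Op 5: best P0=NH0 P1=NH2 P2=NH2
Op 6: best P0=NH0 P1=NH2 P2=NH2
Op 7: best P0=NH0 P1=NH1 P2=NH2
Op 8: best P0=NH0 P1=NH1 P2=NH2
Op 9: best P0=NH0 P1=NH1 P2=NH2

Answer: P0:NH0 P1:NH1 P2:NH2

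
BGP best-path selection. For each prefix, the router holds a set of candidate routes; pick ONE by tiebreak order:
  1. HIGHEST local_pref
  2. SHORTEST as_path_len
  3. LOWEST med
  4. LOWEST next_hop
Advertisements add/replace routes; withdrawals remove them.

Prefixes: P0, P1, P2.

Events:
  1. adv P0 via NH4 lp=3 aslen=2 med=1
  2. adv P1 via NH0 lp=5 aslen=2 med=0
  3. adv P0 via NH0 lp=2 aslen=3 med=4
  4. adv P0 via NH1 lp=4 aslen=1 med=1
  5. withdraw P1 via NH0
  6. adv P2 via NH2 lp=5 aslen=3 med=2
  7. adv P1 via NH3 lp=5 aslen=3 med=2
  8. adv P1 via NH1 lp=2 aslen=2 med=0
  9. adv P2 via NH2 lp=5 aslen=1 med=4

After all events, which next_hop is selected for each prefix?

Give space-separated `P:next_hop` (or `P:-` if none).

Answer: P0:NH1 P1:NH3 P2:NH2

Derivation:
Op 1: best P0=NH4 P1=- P2=-
Op 2: best P0=NH4 P1=NH0 P2=-
Op 3: best P0=NH4 P1=NH0 P2=-
Op 4: best P0=NH1 P1=NH0 P2=-
Op 5: best P0=NH1 P1=- P2=-
Op 6: best P0=NH1 P1=- P2=NH2
Op 7: best P0=NH1 P1=NH3 P2=NH2
Op 8: best P0=NH1 P1=NH3 P2=NH2
Op 9: best P0=NH1 P1=NH3 P2=NH2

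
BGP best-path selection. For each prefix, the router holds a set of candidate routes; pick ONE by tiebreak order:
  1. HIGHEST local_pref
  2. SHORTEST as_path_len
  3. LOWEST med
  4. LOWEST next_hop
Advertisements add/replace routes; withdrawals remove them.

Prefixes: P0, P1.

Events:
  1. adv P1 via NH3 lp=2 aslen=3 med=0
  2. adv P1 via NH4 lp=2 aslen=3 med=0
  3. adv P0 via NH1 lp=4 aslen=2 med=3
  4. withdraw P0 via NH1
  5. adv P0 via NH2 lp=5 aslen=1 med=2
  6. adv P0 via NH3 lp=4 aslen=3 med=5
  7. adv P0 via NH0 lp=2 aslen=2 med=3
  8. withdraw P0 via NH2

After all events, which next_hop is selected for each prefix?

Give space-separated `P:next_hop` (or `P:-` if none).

Answer: P0:NH3 P1:NH3

Derivation:
Op 1: best P0=- P1=NH3
Op 2: best P0=- P1=NH3
Op 3: best P0=NH1 P1=NH3
Op 4: best P0=- P1=NH3
Op 5: best P0=NH2 P1=NH3
Op 6: best P0=NH2 P1=NH3
Op 7: best P0=NH2 P1=NH3
Op 8: best P0=NH3 P1=NH3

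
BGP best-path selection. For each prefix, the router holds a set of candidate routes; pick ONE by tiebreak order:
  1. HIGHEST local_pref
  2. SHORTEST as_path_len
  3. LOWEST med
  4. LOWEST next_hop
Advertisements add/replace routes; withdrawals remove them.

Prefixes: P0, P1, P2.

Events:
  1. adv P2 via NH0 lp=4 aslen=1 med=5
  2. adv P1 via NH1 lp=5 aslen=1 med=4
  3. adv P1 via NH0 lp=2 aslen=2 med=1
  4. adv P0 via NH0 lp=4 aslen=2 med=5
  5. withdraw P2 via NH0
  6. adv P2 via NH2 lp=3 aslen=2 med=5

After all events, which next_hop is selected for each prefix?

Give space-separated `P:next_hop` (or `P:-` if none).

Op 1: best P0=- P1=- P2=NH0
Op 2: best P0=- P1=NH1 P2=NH0
Op 3: best P0=- P1=NH1 P2=NH0
Op 4: best P0=NH0 P1=NH1 P2=NH0
Op 5: best P0=NH0 P1=NH1 P2=-
Op 6: best P0=NH0 P1=NH1 P2=NH2

Answer: P0:NH0 P1:NH1 P2:NH2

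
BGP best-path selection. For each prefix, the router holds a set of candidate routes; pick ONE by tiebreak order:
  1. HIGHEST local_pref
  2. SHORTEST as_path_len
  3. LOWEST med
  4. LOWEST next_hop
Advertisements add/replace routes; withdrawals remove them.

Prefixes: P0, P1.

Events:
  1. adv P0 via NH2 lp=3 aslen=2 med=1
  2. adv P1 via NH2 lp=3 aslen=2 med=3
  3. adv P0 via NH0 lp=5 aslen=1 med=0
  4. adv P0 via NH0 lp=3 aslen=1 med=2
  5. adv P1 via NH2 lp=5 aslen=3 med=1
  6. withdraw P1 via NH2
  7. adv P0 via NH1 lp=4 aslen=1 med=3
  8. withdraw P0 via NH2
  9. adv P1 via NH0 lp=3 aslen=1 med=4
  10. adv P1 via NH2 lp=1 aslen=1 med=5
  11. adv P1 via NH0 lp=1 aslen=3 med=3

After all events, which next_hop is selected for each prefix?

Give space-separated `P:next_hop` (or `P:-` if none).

Op 1: best P0=NH2 P1=-
Op 2: best P0=NH2 P1=NH2
Op 3: best P0=NH0 P1=NH2
Op 4: best P0=NH0 P1=NH2
Op 5: best P0=NH0 P1=NH2
Op 6: best P0=NH0 P1=-
Op 7: best P0=NH1 P1=-
Op 8: best P0=NH1 P1=-
Op 9: best P0=NH1 P1=NH0
Op 10: best P0=NH1 P1=NH0
Op 11: best P0=NH1 P1=NH2

Answer: P0:NH1 P1:NH2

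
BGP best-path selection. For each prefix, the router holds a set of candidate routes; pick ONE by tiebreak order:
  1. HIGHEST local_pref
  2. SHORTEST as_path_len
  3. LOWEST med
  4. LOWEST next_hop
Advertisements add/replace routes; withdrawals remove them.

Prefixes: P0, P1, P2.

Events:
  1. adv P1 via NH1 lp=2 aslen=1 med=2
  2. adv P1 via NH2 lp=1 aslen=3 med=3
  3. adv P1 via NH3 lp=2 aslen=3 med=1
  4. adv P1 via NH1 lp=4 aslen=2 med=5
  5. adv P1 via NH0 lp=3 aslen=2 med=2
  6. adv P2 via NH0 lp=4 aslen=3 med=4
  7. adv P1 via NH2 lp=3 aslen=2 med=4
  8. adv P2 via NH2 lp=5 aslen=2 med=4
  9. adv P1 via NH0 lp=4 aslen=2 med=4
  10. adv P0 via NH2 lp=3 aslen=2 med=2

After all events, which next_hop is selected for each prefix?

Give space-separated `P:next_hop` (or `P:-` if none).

Answer: P0:NH2 P1:NH0 P2:NH2

Derivation:
Op 1: best P0=- P1=NH1 P2=-
Op 2: best P0=- P1=NH1 P2=-
Op 3: best P0=- P1=NH1 P2=-
Op 4: best P0=- P1=NH1 P2=-
Op 5: best P0=- P1=NH1 P2=-
Op 6: best P0=- P1=NH1 P2=NH0
Op 7: best P0=- P1=NH1 P2=NH0
Op 8: best P0=- P1=NH1 P2=NH2
Op 9: best P0=- P1=NH0 P2=NH2
Op 10: best P0=NH2 P1=NH0 P2=NH2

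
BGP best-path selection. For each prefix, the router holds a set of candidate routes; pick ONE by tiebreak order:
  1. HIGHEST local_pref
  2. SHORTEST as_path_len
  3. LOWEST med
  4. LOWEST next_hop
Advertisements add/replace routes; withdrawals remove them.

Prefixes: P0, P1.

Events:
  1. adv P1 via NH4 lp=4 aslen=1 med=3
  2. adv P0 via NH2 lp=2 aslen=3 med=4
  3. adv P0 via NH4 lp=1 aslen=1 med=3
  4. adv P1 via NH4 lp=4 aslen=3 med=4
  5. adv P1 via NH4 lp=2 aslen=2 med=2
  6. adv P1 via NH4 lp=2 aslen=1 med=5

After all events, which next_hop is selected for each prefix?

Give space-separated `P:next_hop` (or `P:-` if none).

Answer: P0:NH2 P1:NH4

Derivation:
Op 1: best P0=- P1=NH4
Op 2: best P0=NH2 P1=NH4
Op 3: best P0=NH2 P1=NH4
Op 4: best P0=NH2 P1=NH4
Op 5: best P0=NH2 P1=NH4
Op 6: best P0=NH2 P1=NH4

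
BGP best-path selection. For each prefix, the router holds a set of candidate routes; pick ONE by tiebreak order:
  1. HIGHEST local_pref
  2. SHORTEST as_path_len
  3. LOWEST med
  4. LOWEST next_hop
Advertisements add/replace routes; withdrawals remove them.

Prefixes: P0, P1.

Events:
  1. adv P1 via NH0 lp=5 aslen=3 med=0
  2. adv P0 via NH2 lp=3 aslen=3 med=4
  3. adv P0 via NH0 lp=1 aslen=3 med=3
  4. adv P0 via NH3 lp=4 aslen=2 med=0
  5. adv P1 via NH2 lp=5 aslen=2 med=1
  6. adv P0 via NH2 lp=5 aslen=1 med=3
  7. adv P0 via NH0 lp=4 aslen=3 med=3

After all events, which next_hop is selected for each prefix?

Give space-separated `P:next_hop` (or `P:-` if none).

Op 1: best P0=- P1=NH0
Op 2: best P0=NH2 P1=NH0
Op 3: best P0=NH2 P1=NH0
Op 4: best P0=NH3 P1=NH0
Op 5: best P0=NH3 P1=NH2
Op 6: best P0=NH2 P1=NH2
Op 7: best P0=NH2 P1=NH2

Answer: P0:NH2 P1:NH2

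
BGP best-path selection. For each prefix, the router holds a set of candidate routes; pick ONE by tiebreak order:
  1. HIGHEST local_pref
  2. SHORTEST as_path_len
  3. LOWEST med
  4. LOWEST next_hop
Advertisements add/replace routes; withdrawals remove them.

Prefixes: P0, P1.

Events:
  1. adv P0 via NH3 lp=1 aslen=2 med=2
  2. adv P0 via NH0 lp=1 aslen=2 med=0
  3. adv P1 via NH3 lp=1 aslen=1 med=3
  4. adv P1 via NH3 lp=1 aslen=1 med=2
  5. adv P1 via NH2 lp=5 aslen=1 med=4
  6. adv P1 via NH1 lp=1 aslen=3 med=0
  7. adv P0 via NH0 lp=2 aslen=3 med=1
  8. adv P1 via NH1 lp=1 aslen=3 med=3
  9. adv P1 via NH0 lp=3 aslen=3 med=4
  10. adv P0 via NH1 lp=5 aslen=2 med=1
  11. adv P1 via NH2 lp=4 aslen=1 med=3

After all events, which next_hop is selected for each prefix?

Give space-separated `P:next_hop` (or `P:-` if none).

Op 1: best P0=NH3 P1=-
Op 2: best P0=NH0 P1=-
Op 3: best P0=NH0 P1=NH3
Op 4: best P0=NH0 P1=NH3
Op 5: best P0=NH0 P1=NH2
Op 6: best P0=NH0 P1=NH2
Op 7: best P0=NH0 P1=NH2
Op 8: best P0=NH0 P1=NH2
Op 9: best P0=NH0 P1=NH2
Op 10: best P0=NH1 P1=NH2
Op 11: best P0=NH1 P1=NH2

Answer: P0:NH1 P1:NH2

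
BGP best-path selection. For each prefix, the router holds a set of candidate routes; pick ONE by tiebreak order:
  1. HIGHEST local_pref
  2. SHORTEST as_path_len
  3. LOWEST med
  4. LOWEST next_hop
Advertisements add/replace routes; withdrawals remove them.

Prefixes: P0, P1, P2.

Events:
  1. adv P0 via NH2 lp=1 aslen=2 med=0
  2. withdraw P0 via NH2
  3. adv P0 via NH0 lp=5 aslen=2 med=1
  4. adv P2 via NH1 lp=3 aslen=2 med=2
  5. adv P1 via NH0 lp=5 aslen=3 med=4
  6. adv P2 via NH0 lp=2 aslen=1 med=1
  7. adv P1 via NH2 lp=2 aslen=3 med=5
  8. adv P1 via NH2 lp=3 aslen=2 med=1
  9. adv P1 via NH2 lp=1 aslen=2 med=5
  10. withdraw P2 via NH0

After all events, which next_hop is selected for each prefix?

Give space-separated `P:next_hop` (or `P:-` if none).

Answer: P0:NH0 P1:NH0 P2:NH1

Derivation:
Op 1: best P0=NH2 P1=- P2=-
Op 2: best P0=- P1=- P2=-
Op 3: best P0=NH0 P1=- P2=-
Op 4: best P0=NH0 P1=- P2=NH1
Op 5: best P0=NH0 P1=NH0 P2=NH1
Op 6: best P0=NH0 P1=NH0 P2=NH1
Op 7: best P0=NH0 P1=NH0 P2=NH1
Op 8: best P0=NH0 P1=NH0 P2=NH1
Op 9: best P0=NH0 P1=NH0 P2=NH1
Op 10: best P0=NH0 P1=NH0 P2=NH1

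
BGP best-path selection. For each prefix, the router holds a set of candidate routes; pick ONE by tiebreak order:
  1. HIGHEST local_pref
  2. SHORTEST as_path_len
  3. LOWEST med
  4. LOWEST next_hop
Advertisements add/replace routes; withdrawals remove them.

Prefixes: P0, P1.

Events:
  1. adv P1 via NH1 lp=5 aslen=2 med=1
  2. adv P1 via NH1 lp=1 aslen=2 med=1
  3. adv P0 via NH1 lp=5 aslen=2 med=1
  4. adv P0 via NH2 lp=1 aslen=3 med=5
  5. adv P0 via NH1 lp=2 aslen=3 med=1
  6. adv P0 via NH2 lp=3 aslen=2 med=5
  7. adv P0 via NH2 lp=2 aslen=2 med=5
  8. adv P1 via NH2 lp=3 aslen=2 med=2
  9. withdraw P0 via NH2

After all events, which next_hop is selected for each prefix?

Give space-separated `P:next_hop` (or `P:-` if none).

Op 1: best P0=- P1=NH1
Op 2: best P0=- P1=NH1
Op 3: best P0=NH1 P1=NH1
Op 4: best P0=NH1 P1=NH1
Op 5: best P0=NH1 P1=NH1
Op 6: best P0=NH2 P1=NH1
Op 7: best P0=NH2 P1=NH1
Op 8: best P0=NH2 P1=NH2
Op 9: best P0=NH1 P1=NH2

Answer: P0:NH1 P1:NH2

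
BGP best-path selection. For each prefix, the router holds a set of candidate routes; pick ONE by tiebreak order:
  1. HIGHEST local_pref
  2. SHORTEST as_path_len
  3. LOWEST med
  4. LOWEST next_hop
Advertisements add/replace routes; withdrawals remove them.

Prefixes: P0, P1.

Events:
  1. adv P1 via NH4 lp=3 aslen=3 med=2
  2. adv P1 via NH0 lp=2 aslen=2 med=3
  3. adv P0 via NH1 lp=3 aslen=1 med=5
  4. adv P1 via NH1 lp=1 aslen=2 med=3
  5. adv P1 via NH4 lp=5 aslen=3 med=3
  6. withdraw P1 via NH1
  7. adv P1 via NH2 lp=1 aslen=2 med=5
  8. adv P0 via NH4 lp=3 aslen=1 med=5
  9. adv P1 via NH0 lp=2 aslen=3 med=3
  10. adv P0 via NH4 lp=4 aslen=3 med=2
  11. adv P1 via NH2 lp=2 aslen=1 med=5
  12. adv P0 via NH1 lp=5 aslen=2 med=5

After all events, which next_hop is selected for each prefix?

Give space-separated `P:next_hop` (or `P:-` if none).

Op 1: best P0=- P1=NH4
Op 2: best P0=- P1=NH4
Op 3: best P0=NH1 P1=NH4
Op 4: best P0=NH1 P1=NH4
Op 5: best P0=NH1 P1=NH4
Op 6: best P0=NH1 P1=NH4
Op 7: best P0=NH1 P1=NH4
Op 8: best P0=NH1 P1=NH4
Op 9: best P0=NH1 P1=NH4
Op 10: best P0=NH4 P1=NH4
Op 11: best P0=NH4 P1=NH4
Op 12: best P0=NH1 P1=NH4

Answer: P0:NH1 P1:NH4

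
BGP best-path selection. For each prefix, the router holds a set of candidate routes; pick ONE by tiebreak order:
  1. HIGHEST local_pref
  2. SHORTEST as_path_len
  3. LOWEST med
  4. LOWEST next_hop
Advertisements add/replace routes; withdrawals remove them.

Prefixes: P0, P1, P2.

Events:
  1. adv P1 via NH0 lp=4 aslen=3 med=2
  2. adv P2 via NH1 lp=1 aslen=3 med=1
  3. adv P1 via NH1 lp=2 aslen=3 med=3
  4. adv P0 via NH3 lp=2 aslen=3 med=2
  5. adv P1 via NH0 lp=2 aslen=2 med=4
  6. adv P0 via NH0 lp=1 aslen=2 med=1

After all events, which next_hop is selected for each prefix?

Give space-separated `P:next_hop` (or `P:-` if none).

Op 1: best P0=- P1=NH0 P2=-
Op 2: best P0=- P1=NH0 P2=NH1
Op 3: best P0=- P1=NH0 P2=NH1
Op 4: best P0=NH3 P1=NH0 P2=NH1
Op 5: best P0=NH3 P1=NH0 P2=NH1
Op 6: best P0=NH3 P1=NH0 P2=NH1

Answer: P0:NH3 P1:NH0 P2:NH1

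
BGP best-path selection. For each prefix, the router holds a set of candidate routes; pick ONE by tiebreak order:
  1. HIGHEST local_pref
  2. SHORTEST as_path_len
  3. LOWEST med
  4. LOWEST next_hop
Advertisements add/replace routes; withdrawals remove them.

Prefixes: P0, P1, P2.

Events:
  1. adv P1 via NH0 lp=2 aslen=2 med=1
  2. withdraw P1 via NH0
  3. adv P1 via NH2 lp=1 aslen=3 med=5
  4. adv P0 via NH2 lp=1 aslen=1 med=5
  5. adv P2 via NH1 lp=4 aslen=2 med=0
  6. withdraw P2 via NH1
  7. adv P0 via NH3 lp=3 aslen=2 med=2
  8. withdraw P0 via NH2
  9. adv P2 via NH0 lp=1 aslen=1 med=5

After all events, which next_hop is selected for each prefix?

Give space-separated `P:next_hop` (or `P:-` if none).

Answer: P0:NH3 P1:NH2 P2:NH0

Derivation:
Op 1: best P0=- P1=NH0 P2=-
Op 2: best P0=- P1=- P2=-
Op 3: best P0=- P1=NH2 P2=-
Op 4: best P0=NH2 P1=NH2 P2=-
Op 5: best P0=NH2 P1=NH2 P2=NH1
Op 6: best P0=NH2 P1=NH2 P2=-
Op 7: best P0=NH3 P1=NH2 P2=-
Op 8: best P0=NH3 P1=NH2 P2=-
Op 9: best P0=NH3 P1=NH2 P2=NH0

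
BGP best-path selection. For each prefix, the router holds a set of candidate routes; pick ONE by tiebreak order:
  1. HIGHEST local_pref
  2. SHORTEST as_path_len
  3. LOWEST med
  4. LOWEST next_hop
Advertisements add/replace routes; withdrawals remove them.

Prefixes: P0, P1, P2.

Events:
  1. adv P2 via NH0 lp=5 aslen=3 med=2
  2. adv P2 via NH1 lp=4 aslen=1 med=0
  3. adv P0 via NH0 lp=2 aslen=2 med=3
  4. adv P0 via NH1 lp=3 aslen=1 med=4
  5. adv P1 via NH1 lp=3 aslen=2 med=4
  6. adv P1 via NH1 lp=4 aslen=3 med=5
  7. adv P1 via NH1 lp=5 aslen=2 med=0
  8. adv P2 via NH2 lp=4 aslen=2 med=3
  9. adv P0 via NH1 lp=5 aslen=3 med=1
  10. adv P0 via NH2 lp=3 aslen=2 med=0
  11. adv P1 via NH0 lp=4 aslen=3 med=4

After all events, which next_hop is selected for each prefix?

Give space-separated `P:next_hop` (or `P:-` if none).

Op 1: best P0=- P1=- P2=NH0
Op 2: best P0=- P1=- P2=NH0
Op 3: best P0=NH0 P1=- P2=NH0
Op 4: best P0=NH1 P1=- P2=NH0
Op 5: best P0=NH1 P1=NH1 P2=NH0
Op 6: best P0=NH1 P1=NH1 P2=NH0
Op 7: best P0=NH1 P1=NH1 P2=NH0
Op 8: best P0=NH1 P1=NH1 P2=NH0
Op 9: best P0=NH1 P1=NH1 P2=NH0
Op 10: best P0=NH1 P1=NH1 P2=NH0
Op 11: best P0=NH1 P1=NH1 P2=NH0

Answer: P0:NH1 P1:NH1 P2:NH0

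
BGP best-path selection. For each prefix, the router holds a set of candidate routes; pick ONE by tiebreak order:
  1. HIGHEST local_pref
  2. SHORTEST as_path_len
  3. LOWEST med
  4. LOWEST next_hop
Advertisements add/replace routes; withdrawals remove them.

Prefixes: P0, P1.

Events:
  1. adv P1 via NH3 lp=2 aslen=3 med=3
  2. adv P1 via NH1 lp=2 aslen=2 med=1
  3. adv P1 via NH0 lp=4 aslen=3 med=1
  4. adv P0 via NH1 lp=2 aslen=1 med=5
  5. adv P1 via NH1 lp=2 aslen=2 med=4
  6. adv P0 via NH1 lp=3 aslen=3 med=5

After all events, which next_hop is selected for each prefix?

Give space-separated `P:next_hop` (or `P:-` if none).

Op 1: best P0=- P1=NH3
Op 2: best P0=- P1=NH1
Op 3: best P0=- P1=NH0
Op 4: best P0=NH1 P1=NH0
Op 5: best P0=NH1 P1=NH0
Op 6: best P0=NH1 P1=NH0

Answer: P0:NH1 P1:NH0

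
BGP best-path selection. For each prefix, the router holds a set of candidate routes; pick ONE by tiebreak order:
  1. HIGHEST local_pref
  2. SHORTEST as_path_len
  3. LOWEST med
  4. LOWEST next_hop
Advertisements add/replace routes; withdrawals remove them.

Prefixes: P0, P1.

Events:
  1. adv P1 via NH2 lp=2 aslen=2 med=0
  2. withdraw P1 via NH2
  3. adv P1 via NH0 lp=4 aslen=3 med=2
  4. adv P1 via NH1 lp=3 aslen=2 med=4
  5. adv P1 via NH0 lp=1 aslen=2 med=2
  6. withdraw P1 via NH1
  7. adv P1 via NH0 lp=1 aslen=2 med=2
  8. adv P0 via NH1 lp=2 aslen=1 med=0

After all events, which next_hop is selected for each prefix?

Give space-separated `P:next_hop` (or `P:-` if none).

Op 1: best P0=- P1=NH2
Op 2: best P0=- P1=-
Op 3: best P0=- P1=NH0
Op 4: best P0=- P1=NH0
Op 5: best P0=- P1=NH1
Op 6: best P0=- P1=NH0
Op 7: best P0=- P1=NH0
Op 8: best P0=NH1 P1=NH0

Answer: P0:NH1 P1:NH0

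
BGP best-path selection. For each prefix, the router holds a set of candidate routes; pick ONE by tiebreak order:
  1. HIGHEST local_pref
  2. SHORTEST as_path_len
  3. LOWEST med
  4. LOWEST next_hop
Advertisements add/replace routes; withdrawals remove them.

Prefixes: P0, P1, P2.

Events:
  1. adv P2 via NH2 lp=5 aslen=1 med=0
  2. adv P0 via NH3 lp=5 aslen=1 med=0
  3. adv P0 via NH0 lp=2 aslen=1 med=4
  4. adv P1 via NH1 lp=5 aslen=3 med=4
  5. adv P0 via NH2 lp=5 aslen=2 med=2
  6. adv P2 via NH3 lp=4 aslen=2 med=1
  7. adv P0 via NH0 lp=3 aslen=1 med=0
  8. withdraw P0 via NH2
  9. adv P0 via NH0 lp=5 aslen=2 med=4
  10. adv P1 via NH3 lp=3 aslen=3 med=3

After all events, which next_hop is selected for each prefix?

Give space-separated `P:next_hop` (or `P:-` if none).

Answer: P0:NH3 P1:NH1 P2:NH2

Derivation:
Op 1: best P0=- P1=- P2=NH2
Op 2: best P0=NH3 P1=- P2=NH2
Op 3: best P0=NH3 P1=- P2=NH2
Op 4: best P0=NH3 P1=NH1 P2=NH2
Op 5: best P0=NH3 P1=NH1 P2=NH2
Op 6: best P0=NH3 P1=NH1 P2=NH2
Op 7: best P0=NH3 P1=NH1 P2=NH2
Op 8: best P0=NH3 P1=NH1 P2=NH2
Op 9: best P0=NH3 P1=NH1 P2=NH2
Op 10: best P0=NH3 P1=NH1 P2=NH2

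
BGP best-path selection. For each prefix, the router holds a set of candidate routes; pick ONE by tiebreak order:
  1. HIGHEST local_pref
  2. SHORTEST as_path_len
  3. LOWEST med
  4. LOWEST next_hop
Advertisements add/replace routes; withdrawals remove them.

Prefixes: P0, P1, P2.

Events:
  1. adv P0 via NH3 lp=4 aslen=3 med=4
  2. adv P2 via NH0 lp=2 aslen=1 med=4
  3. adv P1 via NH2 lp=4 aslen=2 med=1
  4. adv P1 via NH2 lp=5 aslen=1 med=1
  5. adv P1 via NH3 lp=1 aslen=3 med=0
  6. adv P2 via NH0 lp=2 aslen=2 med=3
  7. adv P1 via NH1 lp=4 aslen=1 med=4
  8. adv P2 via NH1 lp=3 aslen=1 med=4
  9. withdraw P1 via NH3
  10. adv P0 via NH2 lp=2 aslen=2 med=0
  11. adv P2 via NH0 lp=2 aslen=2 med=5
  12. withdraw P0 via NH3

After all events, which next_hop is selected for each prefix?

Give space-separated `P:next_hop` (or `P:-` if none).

Answer: P0:NH2 P1:NH2 P2:NH1

Derivation:
Op 1: best P0=NH3 P1=- P2=-
Op 2: best P0=NH3 P1=- P2=NH0
Op 3: best P0=NH3 P1=NH2 P2=NH0
Op 4: best P0=NH3 P1=NH2 P2=NH0
Op 5: best P0=NH3 P1=NH2 P2=NH0
Op 6: best P0=NH3 P1=NH2 P2=NH0
Op 7: best P0=NH3 P1=NH2 P2=NH0
Op 8: best P0=NH3 P1=NH2 P2=NH1
Op 9: best P0=NH3 P1=NH2 P2=NH1
Op 10: best P0=NH3 P1=NH2 P2=NH1
Op 11: best P0=NH3 P1=NH2 P2=NH1
Op 12: best P0=NH2 P1=NH2 P2=NH1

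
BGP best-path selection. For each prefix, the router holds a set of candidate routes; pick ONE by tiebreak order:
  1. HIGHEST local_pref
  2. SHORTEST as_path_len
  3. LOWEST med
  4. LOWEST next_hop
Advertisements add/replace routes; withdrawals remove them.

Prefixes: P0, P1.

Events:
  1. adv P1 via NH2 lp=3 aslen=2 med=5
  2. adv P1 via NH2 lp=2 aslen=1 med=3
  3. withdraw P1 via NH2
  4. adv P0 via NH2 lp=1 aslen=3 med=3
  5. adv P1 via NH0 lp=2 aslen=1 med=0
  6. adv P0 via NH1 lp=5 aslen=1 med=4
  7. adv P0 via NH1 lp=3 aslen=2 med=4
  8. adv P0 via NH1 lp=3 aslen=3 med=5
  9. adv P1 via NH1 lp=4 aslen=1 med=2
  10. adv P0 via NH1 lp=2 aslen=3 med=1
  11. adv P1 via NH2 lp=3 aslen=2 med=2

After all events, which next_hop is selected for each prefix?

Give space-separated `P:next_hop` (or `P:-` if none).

Answer: P0:NH1 P1:NH1

Derivation:
Op 1: best P0=- P1=NH2
Op 2: best P0=- P1=NH2
Op 3: best P0=- P1=-
Op 4: best P0=NH2 P1=-
Op 5: best P0=NH2 P1=NH0
Op 6: best P0=NH1 P1=NH0
Op 7: best P0=NH1 P1=NH0
Op 8: best P0=NH1 P1=NH0
Op 9: best P0=NH1 P1=NH1
Op 10: best P0=NH1 P1=NH1
Op 11: best P0=NH1 P1=NH1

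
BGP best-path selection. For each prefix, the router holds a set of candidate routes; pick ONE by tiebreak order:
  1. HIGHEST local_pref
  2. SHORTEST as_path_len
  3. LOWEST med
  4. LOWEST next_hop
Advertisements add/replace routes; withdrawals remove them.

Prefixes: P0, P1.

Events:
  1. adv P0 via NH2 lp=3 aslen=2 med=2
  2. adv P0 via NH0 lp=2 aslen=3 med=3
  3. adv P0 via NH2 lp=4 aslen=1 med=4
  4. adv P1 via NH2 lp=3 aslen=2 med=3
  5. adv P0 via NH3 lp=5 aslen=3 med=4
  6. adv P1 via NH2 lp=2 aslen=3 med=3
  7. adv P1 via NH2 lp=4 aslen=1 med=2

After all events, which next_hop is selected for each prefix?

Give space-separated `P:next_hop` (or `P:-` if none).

Answer: P0:NH3 P1:NH2

Derivation:
Op 1: best P0=NH2 P1=-
Op 2: best P0=NH2 P1=-
Op 3: best P0=NH2 P1=-
Op 4: best P0=NH2 P1=NH2
Op 5: best P0=NH3 P1=NH2
Op 6: best P0=NH3 P1=NH2
Op 7: best P0=NH3 P1=NH2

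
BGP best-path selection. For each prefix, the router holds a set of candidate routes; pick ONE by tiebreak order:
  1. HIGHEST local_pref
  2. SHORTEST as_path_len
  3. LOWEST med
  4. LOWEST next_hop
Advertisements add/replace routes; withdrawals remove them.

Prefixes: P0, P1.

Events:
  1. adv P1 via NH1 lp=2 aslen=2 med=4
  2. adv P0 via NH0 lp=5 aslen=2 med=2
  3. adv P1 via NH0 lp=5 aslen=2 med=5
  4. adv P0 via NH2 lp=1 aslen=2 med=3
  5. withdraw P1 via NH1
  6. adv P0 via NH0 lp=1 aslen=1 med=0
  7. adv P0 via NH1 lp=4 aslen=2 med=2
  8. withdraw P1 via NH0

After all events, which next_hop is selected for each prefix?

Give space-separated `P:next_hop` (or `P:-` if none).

Answer: P0:NH1 P1:-

Derivation:
Op 1: best P0=- P1=NH1
Op 2: best P0=NH0 P1=NH1
Op 3: best P0=NH0 P1=NH0
Op 4: best P0=NH0 P1=NH0
Op 5: best P0=NH0 P1=NH0
Op 6: best P0=NH0 P1=NH0
Op 7: best P0=NH1 P1=NH0
Op 8: best P0=NH1 P1=-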